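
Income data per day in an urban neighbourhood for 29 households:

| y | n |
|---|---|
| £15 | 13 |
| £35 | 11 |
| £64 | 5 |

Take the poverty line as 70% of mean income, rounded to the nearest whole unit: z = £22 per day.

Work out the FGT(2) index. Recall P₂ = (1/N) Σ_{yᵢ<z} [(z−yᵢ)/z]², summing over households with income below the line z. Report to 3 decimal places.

0.045

Below z: 13×£15 (q = 13 of N = 29).
Relative gaps: (22−15)/22 = 0.3182 (×13).
Squared: 0.1012 (×13).
Sum = 1.316116; P₂ = 1.316116 / 29 = 0.045.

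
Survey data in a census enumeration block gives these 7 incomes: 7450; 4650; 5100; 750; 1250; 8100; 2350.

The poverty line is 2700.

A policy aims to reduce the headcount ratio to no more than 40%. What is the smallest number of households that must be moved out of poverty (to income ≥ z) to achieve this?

1

Currently q = 3 of N = 7 are below the line (H = 0.429).
A headcount ratio of at most 40% allows at most ⌊0.40 × 7⌋ = 2 poor households.
So at least 3 − 2 = 1 must be lifted.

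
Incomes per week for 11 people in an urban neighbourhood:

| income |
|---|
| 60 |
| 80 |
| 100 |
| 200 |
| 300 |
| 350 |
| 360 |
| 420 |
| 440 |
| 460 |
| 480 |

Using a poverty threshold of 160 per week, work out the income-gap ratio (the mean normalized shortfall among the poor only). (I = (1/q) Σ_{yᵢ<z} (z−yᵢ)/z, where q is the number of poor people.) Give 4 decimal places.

Below z: 60, 80, 100 (q = 3 of N = 11).
Shortfall ratios (z−y)/z: 0.6250, 0.5000, 0.3750; sum = 1.500000.
I averages over the q = 3 poor units only: 1.500000 / 3 = 0.5000.

0.5000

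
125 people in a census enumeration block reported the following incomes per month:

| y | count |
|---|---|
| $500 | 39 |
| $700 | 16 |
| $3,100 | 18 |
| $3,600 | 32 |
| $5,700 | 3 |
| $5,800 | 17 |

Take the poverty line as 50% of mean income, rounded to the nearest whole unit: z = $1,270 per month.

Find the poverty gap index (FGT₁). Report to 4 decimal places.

0.2466

Below z: 39×$500, 16×$700 (q = 55 of N = 125).
Relative gaps: (1270−500)/1270 = 0.6063 (×39); (1270−700)/1270 = 0.4488 (×16).
Σ = 30.826772. Dividing by the full population N = 125 gives P₁ = 0.2466.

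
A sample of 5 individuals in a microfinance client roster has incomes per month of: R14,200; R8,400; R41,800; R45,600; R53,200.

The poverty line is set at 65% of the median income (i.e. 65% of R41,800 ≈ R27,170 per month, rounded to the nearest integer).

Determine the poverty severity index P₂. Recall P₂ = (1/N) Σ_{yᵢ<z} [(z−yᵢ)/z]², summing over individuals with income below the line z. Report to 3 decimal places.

0.141

Below z: R8,400, R14,200 (q = 2 of N = 5).
Normalized shortfalls: (27170−8400)/27170 = 0.6908; (27170−14200)/27170 = 0.4774.
Squared: 0.4773; 0.2279.
Sum = 0.705131; P₂ = 0.705131 / 5 = 0.141.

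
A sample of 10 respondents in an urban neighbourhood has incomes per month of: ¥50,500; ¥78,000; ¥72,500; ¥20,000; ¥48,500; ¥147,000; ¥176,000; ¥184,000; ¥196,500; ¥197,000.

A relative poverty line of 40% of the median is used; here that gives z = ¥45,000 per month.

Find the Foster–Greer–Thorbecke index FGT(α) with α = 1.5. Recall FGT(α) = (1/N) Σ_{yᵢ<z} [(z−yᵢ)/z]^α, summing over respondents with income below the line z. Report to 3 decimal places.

0.041

Incomes under z: ¥20,000 (q = 1 of N = 10).
Gap ratios (z−y)/z: (45000−20000)/45000 = 0.5556.
Raised to α = 1.5: 0.41409.
Sum = 0.414087; FGT(1.5) = 0.414087 / 10 = 0.041.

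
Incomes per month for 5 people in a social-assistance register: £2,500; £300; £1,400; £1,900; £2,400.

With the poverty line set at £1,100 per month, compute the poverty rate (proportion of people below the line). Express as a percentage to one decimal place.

1 of the 5 people have income below £1,100.
H = 1/5 = 20.0%.

20.0%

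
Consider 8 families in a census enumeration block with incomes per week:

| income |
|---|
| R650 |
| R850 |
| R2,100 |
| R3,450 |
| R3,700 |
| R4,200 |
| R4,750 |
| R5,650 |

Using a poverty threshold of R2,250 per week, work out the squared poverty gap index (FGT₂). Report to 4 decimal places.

0.1122

Below z: R650, R850, R2,100 (q = 3 of N = 8).
Shortfall ratios: (2250−650)/2250 = 0.7111; (2250−850)/2250 = 0.6222; (2250−2100)/2250 = 0.0667.
Squared: 0.5057; 0.3872; 0.0044.
Sum = 0.897284; P₂ = 0.897284 / 8 = 0.1122.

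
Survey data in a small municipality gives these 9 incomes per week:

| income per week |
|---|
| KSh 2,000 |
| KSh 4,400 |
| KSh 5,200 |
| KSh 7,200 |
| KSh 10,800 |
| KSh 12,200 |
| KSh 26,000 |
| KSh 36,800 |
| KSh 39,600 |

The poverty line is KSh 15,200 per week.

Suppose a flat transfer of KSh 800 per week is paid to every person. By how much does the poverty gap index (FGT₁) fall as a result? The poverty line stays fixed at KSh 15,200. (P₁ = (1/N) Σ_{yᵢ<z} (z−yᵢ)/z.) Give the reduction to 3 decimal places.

Before: below the line — KSh 2,000, KSh 4,400, KSh 5,200, KSh 7,200, KSh 10,800, KSh 12,200; poverty gap index (FGT₁) = 0.36111.
After the KSh 800 transfer: below the line — KSh 2,800, KSh 5,200, KSh 6,000, KSh 8,000, KSh 11,600, KSh 13,000; poverty gap index (FGT₁) = 0.32602.
Reduction = 0.36111 − 0.32602 = 0.035.

0.035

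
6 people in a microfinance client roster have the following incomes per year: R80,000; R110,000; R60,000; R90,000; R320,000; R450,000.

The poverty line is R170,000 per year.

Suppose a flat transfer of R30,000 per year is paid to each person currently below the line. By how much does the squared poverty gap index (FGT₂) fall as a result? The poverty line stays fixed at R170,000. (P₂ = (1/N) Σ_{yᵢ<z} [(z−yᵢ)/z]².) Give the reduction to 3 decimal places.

0.097

Before: below the line — R60,000, R80,000, R90,000, R110,000; squared poverty gap index (FGT₂) = 0.17416.
After the R30,000 transfer: below the line — R90,000, R110,000, R120,000, R140,000; squared poverty gap index (FGT₂) = 0.07728.
Reduction = 0.17416 − 0.07728 = 0.097.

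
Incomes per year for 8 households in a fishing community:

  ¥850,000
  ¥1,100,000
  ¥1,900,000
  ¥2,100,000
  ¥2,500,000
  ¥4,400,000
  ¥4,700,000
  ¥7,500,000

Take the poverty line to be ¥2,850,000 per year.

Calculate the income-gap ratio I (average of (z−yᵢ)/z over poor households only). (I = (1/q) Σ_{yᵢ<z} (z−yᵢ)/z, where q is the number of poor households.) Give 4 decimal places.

0.4070

Poor units: ¥850,000, ¥1,100,000, ¥1,900,000, ¥2,100,000, ¥2,500,000 (q = 5 of N = 8).
Shortfall ratios (z−y)/z: 0.7018, 0.6140, 0.3333, 0.2632, 0.1228; sum = 2.035088.
The income-gap ratio divides by q (the poor only): 2.035088 / 5 = 0.4070.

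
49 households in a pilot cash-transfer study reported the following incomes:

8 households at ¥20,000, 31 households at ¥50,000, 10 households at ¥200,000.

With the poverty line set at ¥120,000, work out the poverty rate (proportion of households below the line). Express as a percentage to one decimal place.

39 of the 49 households have income below ¥120,000.
H = 39/49 = 79.6%.

79.6%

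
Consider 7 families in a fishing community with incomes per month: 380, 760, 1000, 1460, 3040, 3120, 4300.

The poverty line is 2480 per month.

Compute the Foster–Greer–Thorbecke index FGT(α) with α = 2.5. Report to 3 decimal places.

Below z: 380, 760, 1000, 1460 (q = 4 of N = 7).
Normalized shortfalls: (2480−380)/2480 = 0.8468; (2480−760)/2480 = 0.6935; (2480−1000)/2480 = 0.5968; (2480−1460)/2480 = 0.4113.
Raised to α = 2.5: 0.65981; 0.40058; 0.27512; 0.10849.
Sum = 1.444000; FGT(2.5) = 1.444000 / 7 = 0.206.

0.206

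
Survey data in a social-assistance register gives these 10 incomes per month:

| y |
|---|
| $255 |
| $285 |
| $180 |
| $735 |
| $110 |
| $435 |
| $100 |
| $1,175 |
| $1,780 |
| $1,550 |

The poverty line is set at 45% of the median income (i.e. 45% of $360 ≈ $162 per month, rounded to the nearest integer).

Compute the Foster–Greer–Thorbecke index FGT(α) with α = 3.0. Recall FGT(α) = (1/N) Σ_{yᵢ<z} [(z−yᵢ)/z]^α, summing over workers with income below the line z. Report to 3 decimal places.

0.009

Below the line: $100, $110 (q = 2 of N = 10).
Gap ratios (z−y)/z: (162−100)/162 = 0.3827; (162−110)/162 = 0.3210.
Raised to α = 3.0: 0.05606; 0.03307.
Sum = 0.089129; FGT(3.0) = 0.089129 / 10 = 0.009.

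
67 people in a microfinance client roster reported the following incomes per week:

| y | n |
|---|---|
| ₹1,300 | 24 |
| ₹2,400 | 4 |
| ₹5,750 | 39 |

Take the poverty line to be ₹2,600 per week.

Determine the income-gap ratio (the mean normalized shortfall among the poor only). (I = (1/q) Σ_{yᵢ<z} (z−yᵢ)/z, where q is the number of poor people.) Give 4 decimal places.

Below z: 24×₹1,300, 4×₹2,400 (q = 28 of N = 67).
Shortfall ratios (z−y)/z: 0.5000 (×24), 0.0769 (×4); sum = 12.307692.
The income-gap ratio divides by q (the poor only): 12.307692 / 28 = 0.4396.

0.4396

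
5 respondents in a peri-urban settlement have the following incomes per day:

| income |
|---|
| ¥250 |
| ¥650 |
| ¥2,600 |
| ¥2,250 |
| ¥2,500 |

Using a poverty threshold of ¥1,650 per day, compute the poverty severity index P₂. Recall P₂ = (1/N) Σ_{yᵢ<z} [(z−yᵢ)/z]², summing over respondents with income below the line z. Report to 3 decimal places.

Below the line: ¥250, ¥650 (q = 2 of N = 5).
Normalized shortfalls: (1650−250)/1650 = 0.8485; (1650−650)/1650 = 0.6061.
Squared: 0.7199; 0.3673.
Sum = 1.087236; P₂ = 1.087236 / 5 = 0.217.

0.217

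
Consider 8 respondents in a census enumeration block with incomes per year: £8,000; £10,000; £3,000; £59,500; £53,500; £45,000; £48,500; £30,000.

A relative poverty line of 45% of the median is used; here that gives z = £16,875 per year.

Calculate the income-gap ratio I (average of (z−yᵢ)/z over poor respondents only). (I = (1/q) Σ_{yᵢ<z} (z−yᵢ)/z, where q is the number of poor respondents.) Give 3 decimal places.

0.585

Poor units: £3,000, £8,000, £10,000 (q = 3 of N = 8).
Shortfall ratios (z−y)/z: 0.8222, 0.5259, 0.4074; sum = 1.755556.
I averages over the q = 3 poor units only: 1.755556 / 3 = 0.585.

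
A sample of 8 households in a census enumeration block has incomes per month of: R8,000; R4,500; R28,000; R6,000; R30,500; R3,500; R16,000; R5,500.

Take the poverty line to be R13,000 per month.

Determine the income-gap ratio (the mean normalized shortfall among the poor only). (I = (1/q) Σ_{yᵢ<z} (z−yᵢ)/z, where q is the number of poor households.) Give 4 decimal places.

Below the line: R3,500, R4,500, R5,500, R6,000, R8,000 (q = 5 of N = 8).
Shortfall ratios (z−y)/z: 0.7308, 0.6538, 0.5769, 0.5385, 0.3846; sum = 2.884615.
I averages over the q = 5 poor units only: 2.884615 / 5 = 0.5769.

0.5769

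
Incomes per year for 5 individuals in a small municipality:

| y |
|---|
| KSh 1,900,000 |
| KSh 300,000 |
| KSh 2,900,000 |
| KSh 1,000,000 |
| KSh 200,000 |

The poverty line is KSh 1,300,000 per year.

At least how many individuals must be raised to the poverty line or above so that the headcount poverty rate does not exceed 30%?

3 of the 5 individuals are poor, so H = 3/5 = 0.600.
A headcount ratio of at most 30% allows at most ⌊0.30 × 5⌋ = 1 poor individuals.
So at least 3 − 1 = 2 must be lifted.

2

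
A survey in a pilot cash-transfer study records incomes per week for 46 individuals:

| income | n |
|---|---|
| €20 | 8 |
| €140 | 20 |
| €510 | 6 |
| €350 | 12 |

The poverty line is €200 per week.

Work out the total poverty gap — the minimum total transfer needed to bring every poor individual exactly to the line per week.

€2,640

Poor units: 8×€20, 20×€140 (q = 28 of N = 46).
Individual gaps: 8×(200−20) = 1440; 20×(200−140) = 1200.
Aggregate gap = €2,640.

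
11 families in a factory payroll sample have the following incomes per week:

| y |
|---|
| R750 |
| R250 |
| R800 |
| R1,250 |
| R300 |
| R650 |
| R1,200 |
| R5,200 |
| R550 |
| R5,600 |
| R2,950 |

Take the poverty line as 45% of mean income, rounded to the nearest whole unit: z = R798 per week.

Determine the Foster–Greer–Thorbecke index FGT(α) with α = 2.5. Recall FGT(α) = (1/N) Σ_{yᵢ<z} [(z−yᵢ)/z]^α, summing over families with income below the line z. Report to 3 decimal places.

0.070

Poor units: R250, R300, R550, R650, R750 (q = 5 of N = 11).
Shortfall ratios: (798−250)/798 = 0.6867; (798−300)/798 = 0.6241; (798−550)/798 = 0.3108; (798−650)/798 = 0.1855; (798−750)/798 = 0.0602.
Raised to α = 2.5: 0.39079; 0.30766; 0.05384; 0.01481; 0.00089.
Sum = 0.767990; FGT(2.5) = 0.767990 / 11 = 0.070.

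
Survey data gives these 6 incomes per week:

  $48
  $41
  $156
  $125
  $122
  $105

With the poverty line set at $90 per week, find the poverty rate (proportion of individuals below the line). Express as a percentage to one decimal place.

2 of the 6 individuals have income below $90.
H = 2/6 = 33.3%.

33.3%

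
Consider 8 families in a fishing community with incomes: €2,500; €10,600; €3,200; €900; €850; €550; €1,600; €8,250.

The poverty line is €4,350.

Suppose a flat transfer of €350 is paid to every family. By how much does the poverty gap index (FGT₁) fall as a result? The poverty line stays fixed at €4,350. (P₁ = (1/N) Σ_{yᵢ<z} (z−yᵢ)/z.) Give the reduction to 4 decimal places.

0.0603

Before: below the line — €550, €850, €900, €1,600, €2,500, €3,200; poverty gap index (FGT₁) = 0.474138.
After the €350 transfer: below the line — €900, €1,200, €1,250, €1,950, €2,850, €3,550; poverty gap index (FGT₁) = 0.413793.
Reduction = 0.474138 − 0.413793 = 0.0603.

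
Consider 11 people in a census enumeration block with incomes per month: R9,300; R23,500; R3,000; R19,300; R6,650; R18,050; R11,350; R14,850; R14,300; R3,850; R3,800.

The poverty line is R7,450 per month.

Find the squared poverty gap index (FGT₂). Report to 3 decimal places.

Below the line: R3,000, R3,800, R3,850, R6,650 (q = 4 of N = 11).
Shortfall ratios: (7450−3000)/7450 = 0.5973; (7450−3800)/7450 = 0.4899; (7450−3850)/7450 = 0.4832; (7450−6650)/7450 = 0.1074.
Squared: 0.3568; 0.2400; 0.2335; 0.0115.
Sum = 0.841854; P₂ = 0.841854 / 11 = 0.077.

0.077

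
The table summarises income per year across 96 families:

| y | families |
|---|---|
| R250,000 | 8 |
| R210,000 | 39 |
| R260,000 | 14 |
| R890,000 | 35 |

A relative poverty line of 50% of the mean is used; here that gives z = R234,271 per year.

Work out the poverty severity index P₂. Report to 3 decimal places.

Below the line: 39×R210,000 (q = 39 of N = 96).
Relative gaps: (234271−210000)/234271 = 0.1036 (×39).
Squared: 0.0107 (×39).
Sum = 0.418604; P₂ = 0.418604 / 96 = 0.004.

0.004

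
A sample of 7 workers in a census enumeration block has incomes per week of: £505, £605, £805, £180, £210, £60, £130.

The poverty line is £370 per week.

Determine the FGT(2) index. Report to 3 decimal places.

0.225

Below z: £60, £130, £180, £210 (q = 4 of N = 7).
Shortfall ratios: (370−60)/370 = 0.8378; (370−130)/370 = 0.6486; (370−180)/370 = 0.5135; (370−210)/370 = 0.4324.
Squared: 0.7020; 0.4207; 0.2637; 0.1870.
Sum = 1.573411; P₂ = 1.573411 / 7 = 0.225.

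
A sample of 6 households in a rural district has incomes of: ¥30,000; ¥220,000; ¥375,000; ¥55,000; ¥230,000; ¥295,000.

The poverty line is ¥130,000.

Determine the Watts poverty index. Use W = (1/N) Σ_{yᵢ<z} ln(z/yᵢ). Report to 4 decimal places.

Poor units: ¥30,000, ¥55,000 (q = 2 of N = 6).
Log shortfalls: ln(130000/30000) = 1.4663; ln(130000/55000) = 0.8602.
W = 2.326538 / 6 = 0.3878.

0.3878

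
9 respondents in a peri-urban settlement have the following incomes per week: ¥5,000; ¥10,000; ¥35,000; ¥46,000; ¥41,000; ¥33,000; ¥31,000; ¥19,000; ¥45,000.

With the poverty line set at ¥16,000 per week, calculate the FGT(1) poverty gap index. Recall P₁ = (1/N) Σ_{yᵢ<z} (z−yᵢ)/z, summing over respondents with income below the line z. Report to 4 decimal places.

Below z: ¥5,000, ¥10,000 (q = 2 of N = 9).
Shortfall ratios: (16000−5000)/16000 = 0.6875; (16000−10000)/16000 = 0.3750.
Sum of shortfalls = 1.062500; P₁ averages over all N: 1.062500 / 9 = 0.1181.

0.1181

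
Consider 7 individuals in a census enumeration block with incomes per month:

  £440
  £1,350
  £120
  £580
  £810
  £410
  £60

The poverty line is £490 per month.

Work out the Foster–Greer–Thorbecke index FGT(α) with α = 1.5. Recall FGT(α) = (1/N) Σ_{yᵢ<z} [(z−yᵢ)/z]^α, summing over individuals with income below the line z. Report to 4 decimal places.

0.2253

Poor units: £60, £120, £410, £440 (q = 4 of N = 7).
Shortfall ratios: (490−60)/490 = 0.8776; (490−120)/490 = 0.7551; (490−410)/490 = 0.1633; (490−440)/490 = 0.1020.
Raised to α = 1.5: 0.82207; 0.65616; 0.06597; 0.03260.
Sum = 1.576792; FGT(1.5) = 1.576792 / 7 = 0.2253.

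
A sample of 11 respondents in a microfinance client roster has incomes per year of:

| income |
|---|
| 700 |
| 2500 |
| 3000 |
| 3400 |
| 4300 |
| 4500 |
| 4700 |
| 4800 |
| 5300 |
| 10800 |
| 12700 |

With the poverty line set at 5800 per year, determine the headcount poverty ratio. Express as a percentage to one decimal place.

9 of the 11 respondents have income below 5800.
H = 9/11 = 81.8%.

81.8%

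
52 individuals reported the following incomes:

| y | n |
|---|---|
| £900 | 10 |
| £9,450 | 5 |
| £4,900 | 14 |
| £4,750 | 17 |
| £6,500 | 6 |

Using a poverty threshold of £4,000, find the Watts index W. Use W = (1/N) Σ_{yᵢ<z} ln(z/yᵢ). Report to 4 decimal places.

Poor units: 10×£900 (q = 10 of N = 52).
Log gaps: ln(4000/900) = 1.4917 (×10).
W = 14.916549 / 52 = 0.2869.

0.2869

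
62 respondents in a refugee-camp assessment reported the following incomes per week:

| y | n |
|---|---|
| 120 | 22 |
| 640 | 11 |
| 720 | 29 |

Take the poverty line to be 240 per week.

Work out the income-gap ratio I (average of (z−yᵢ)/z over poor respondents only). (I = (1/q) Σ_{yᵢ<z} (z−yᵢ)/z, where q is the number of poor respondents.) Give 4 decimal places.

Poor units: 22×120 (q = 22 of N = 62).
Relative gaps: 0.5000 (×22); sum = 11.000000.
The income-gap ratio divides by q (the poor only): 11.000000 / 22 = 0.5000.

0.5000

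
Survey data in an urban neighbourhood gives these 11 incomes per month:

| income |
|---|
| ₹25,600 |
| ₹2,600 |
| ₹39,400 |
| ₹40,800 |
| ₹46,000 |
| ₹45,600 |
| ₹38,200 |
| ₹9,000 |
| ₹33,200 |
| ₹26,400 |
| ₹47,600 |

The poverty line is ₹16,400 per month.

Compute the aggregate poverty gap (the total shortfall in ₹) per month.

₹21,200

Poor units: ₹2,600, ₹9,000 (q = 2 of N = 11).
Individual gaps: 16400−2600 = 13800; 16400−9000 = 7400.
Aggregate gap = ₹21,200.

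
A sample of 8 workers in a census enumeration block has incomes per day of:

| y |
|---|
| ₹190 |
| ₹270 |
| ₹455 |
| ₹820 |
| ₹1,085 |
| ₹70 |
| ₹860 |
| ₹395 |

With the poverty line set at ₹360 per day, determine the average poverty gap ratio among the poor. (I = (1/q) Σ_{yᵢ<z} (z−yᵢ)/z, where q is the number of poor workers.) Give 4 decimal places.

Below z: ₹70, ₹190, ₹270 (q = 3 of N = 8).
Shortfall ratios (z−y)/z: 0.8056, 0.4722, 0.2500; sum = 1.527778.
The income-gap ratio divides by q (the poor only): 1.527778 / 3 = 0.5093.

0.5093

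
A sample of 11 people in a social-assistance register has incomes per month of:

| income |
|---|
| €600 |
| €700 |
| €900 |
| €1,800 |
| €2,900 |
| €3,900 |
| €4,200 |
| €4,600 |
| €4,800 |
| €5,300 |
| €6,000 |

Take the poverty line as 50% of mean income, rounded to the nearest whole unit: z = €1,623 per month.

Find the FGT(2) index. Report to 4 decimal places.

0.0836

Below the line: €600, €700, €900 (q = 3 of N = 11).
Shortfall ratios: (1623−600)/1623 = 0.6303; (1623−700)/1623 = 0.5687; (1623−900)/1623 = 0.4455.
Squared: 0.3973; 0.3234; 0.1984.
Sum = 0.919160; P₂ = 0.919160 / 11 = 0.0836.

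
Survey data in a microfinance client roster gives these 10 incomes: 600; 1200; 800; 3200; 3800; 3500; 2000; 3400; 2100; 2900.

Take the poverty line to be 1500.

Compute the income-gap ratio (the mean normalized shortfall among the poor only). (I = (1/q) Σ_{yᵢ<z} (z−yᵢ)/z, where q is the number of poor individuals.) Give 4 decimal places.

Below the line: 600, 800, 1200 (q = 3 of N = 10).
Shortfall ratios (z−y)/z: 0.6000, 0.4667, 0.2000; sum = 1.266667.
I averages over the q = 3 poor units only: 1.266667 / 3 = 0.4222.

0.4222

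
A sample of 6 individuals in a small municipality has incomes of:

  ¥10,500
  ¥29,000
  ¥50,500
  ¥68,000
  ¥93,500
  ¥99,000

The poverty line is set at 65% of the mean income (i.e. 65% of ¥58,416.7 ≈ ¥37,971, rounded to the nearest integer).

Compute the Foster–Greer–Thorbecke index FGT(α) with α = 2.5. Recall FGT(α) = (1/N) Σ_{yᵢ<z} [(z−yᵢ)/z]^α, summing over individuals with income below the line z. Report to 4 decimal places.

Below the line: ¥10,500, ¥29,000 (q = 2 of N = 6).
Relative gaps: (37971−10500)/37971 = 0.7235; (37971−29000)/37971 = 0.2363.
Raised to α = 2.5: 0.44520; 0.02713.
Sum = 0.472332; FGT(2.5) = 0.472332 / 6 = 0.0787.

0.0787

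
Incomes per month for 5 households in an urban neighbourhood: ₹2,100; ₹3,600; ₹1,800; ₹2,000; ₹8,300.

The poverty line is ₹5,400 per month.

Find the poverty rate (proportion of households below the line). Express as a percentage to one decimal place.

4 of the 5 households have income below ₹5,400.
H = 4/5 = 80.0%.

80.0%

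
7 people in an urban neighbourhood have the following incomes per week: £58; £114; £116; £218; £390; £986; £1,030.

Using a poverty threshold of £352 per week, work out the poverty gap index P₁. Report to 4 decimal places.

0.3661

Below the line: £58, £114, £116, £218 (q = 4 of N = 7).
Relative gaps: (352−58)/352 = 0.8352; (352−114)/352 = 0.6761; (352−116)/352 = 0.6705; (352−218)/352 = 0.3807.
Sum of shortfalls = 2.562500; P₁ averages over all N: 2.562500 / 7 = 0.3661.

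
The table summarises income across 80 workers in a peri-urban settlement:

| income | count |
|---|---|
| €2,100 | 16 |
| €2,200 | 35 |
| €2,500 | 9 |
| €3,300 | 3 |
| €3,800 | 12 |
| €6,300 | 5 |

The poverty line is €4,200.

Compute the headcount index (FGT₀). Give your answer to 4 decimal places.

75 of the 80 workers have income below €4,200.
H = 75/80 = 0.9375.

0.9375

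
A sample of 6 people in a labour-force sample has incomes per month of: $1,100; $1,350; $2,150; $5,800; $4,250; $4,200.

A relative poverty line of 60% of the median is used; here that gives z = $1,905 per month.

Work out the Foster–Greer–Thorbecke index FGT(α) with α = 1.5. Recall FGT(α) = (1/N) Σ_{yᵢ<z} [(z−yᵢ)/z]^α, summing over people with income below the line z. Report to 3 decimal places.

Incomes under z: $1,100, $1,350 (q = 2 of N = 6).
Relative gaps: (1905−1100)/1905 = 0.4226; (1905−1350)/1905 = 0.2913.
Raised to α = 1.5: 0.27470; 0.15725.
Sum = 0.431948; FGT(1.5) = 0.431948 / 6 = 0.072.

0.072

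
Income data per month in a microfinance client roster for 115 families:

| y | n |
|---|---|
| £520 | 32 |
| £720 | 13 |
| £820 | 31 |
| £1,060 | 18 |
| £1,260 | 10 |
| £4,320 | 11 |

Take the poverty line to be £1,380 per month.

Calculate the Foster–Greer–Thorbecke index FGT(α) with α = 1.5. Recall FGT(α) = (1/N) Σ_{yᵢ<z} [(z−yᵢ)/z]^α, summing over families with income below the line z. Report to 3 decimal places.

0.264

Below the line: 32×£520, 13×£720, 31×£820, 18×£1,060, 10×£1,260 (q = 104 of N = 115).
Normalized shortfalls: (1380−520)/1380 = 0.6232 (×32); (1380−720)/1380 = 0.4783 (×13); (1380−820)/1380 = 0.4058 (×31); (1380−1060)/1380 = 0.2319 (×18); (1380−1260)/1380 = 0.0870 (×10).
Raised to α = 1.5: 0.49196 (×32); 0.33075 (×13); 0.25850 (×31); 0.11166 (×18); 0.02564 (×10).
Sum = 30.322311; FGT(1.5) = 30.322311 / 115 = 0.264.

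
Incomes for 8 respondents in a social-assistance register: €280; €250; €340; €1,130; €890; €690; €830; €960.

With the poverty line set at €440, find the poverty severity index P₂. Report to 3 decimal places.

0.046

Incomes under z: €250, €280, €340 (q = 3 of N = 8).
Relative gaps: (440−250)/440 = 0.4318; (440−280)/440 = 0.3636; (440−340)/440 = 0.2273.
Squared: 0.1865; 0.1322; 0.0517.
Sum = 0.370351; P₂ = 0.370351 / 8 = 0.046.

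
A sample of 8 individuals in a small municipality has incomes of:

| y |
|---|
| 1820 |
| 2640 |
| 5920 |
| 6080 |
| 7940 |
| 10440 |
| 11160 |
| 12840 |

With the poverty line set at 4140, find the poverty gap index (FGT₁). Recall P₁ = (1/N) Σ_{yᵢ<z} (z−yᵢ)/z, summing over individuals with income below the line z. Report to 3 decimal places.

0.115

Poor units: 1820, 2640 (q = 2 of N = 8).
Relative gaps: (4140−1820)/4140 = 0.5604; (4140−2640)/4140 = 0.3623.
Σ = 0.922705. Dividing by the full population N = 8 gives P₁ = 0.115.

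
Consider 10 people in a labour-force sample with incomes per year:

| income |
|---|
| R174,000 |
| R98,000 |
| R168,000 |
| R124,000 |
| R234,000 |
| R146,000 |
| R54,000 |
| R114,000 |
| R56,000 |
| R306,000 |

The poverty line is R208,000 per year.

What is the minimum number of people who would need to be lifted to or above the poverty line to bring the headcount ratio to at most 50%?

3

8 of the 10 people are poor, so H = 8/10 = 0.800.
A headcount ratio of at most 50% allows at most ⌊0.50 × 10⌋ = 5 poor people.
So at least 8 − 5 = 3 must be lifted.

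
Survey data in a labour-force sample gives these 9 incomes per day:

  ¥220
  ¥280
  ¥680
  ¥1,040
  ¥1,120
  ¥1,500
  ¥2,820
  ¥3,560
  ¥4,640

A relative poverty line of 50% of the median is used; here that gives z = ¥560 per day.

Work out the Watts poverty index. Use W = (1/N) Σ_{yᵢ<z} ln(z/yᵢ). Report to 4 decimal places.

0.1808

Below z: ¥220, ¥280 (q = 2 of N = 9).
Log gaps: ln(560/220) = 0.9343; ln(560/280) = 0.6931.
W = 1.627456 / 9 = 0.1808.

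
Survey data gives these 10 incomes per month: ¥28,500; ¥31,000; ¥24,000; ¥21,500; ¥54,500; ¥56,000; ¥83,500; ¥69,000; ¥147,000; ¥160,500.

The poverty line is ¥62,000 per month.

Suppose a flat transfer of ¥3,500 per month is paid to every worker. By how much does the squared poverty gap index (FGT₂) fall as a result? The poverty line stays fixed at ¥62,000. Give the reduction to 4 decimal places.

0.0266

Before: below the line — ¥21,500, ¥24,000, ¥28,500, ¥31,000, ¥54,500, ¥56,000; squared poverty gap index (FGT₂) = 0.136830.
After the ¥3,500 transfer: below the line — ¥25,000, ¥27,500, ¥32,000, ¥34,500, ¥58,000, ¥59,500; squared poverty gap index (FGT₂) = 0.110243.
Reduction = 0.136830 − 0.110243 = 0.0266.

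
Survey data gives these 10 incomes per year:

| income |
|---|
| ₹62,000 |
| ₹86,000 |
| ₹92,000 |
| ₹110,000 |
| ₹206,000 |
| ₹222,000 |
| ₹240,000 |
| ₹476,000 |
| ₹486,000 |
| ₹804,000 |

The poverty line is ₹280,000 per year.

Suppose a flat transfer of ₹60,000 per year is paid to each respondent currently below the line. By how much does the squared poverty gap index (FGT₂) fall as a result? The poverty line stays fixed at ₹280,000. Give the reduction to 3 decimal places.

Before: below the line — ₹62,000, ₹86,000, ₹92,000, ₹110,000, ₹206,000, ₹222,000, ₹240,000; squared poverty gap index (FGT₂) = 0.20388.
After the ₹60,000 transfer: below the line — ₹122,000, ₹146,000, ₹152,000, ₹170,000, ₹266,000; squared poverty gap index (FGT₂) = 0.09133.
Reduction = 0.20388 − 0.09133 = 0.113.

0.113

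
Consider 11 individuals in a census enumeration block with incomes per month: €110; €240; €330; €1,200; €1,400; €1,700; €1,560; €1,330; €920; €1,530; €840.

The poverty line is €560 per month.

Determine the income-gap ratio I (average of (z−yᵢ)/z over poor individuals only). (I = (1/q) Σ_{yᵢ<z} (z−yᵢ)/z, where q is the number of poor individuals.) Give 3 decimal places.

0.595

Poor units: €110, €240, €330 (q = 3 of N = 11).
Shortfall ratios (z−y)/z: 0.8036, 0.5714, 0.4107; sum = 1.785714.
I averages over the q = 3 poor units only: 1.785714 / 3 = 0.595.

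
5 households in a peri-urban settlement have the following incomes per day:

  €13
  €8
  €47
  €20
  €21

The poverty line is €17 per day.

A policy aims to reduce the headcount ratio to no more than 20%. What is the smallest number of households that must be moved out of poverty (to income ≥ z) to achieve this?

1

Currently q = 2 of N = 5 are below the line (H = 0.400).
A headcount ratio of at most 20% allows at most ⌊0.20 × 5⌋ = 1 poor households.
So at least 2 − 1 = 1 must be lifted.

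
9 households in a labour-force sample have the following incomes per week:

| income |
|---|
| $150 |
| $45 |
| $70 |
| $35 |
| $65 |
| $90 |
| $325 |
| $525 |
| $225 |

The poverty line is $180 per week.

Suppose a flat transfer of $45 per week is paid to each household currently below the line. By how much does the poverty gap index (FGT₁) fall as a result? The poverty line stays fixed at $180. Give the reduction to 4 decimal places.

Before: below the line — $35, $45, $65, $70, $90, $150; poverty gap index (FGT₁) = 0.385802.
After the $45 transfer: below the line — $80, $90, $110, $115, $135; poverty gap index (FGT₁) = 0.228395.
Reduction = 0.385802 − 0.228395 = 0.1574.

0.1574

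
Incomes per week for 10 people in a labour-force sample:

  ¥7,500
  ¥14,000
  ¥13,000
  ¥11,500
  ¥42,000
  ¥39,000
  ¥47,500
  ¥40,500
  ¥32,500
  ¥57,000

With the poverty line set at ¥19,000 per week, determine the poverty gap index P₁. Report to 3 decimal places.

0.158

Poor units: ¥7,500, ¥11,500, ¥13,000, ¥14,000 (q = 4 of N = 10).
Normalized shortfalls: (19000−7500)/19000 = 0.6053; (19000−11500)/19000 = 0.3947; (19000−13000)/19000 = 0.3158; (19000−14000)/19000 = 0.2632.
Sum of shortfalls = 1.578947; P₁ averages over all N: 1.578947 / 10 = 0.158.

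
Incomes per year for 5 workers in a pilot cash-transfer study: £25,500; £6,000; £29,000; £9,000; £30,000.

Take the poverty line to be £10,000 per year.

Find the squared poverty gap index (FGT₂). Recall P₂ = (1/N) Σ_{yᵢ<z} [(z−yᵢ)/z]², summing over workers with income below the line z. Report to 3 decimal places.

Poor units: £6,000, £9,000 (q = 2 of N = 5).
Gap ratios (z−y)/z: (10000−6000)/10000 = 0.4000; (10000−9000)/10000 = 0.1000.
Squared: 0.1600; 0.0100.
Sum = 0.170000; P₂ = 0.170000 / 5 = 0.034.

0.034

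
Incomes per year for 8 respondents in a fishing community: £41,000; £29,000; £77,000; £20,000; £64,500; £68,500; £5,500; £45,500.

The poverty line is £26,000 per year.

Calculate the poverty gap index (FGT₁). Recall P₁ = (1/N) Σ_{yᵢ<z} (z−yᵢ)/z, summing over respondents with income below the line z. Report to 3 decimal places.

Poor units: £5,500, £20,000 (q = 2 of N = 8).
Gap ratios (z−y)/z: (26000−5500)/26000 = 0.7885; (26000−20000)/26000 = 0.2308.
Sum of shortfalls = 1.019231; P₁ averages over all N: 1.019231 / 8 = 0.127.

0.127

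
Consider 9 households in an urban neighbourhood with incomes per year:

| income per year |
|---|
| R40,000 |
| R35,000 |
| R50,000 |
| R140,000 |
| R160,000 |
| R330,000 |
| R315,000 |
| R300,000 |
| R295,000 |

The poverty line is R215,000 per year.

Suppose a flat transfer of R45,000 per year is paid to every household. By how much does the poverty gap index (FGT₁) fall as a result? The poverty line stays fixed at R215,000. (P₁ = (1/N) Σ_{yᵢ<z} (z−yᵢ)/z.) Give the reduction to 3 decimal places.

0.116

Before: below the line — R35,000, R40,000, R50,000, R140,000, R160,000; poverty gap index (FGT₁) = 0.33592.
After the R45,000 transfer: below the line — R80,000, R85,000, R95,000, R185,000, R205,000; poverty gap index (FGT₁) = 0.21964.
Reduction = 0.33592 − 0.21964 = 0.116.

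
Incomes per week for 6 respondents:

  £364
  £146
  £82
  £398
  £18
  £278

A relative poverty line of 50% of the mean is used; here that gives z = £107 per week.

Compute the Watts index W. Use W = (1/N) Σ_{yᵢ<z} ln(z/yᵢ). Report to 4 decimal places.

Below z: £18, £82 (q = 2 of N = 6).
Log gaps: ln(107/18) = 1.7825; ln(107/82) = 0.2661.
W = 2.048567 / 6 = 0.3414.

0.3414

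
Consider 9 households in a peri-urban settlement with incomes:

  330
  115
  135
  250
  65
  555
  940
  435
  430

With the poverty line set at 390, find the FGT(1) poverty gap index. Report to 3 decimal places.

Below z: 65, 115, 135, 250, 330 (q = 5 of N = 9).
Gap ratios (z−y)/z: (390−65)/390 = 0.8333; (390−115)/390 = 0.7051; (390−135)/390 = 0.6538; (390−250)/390 = 0.3590; (390−330)/390 = 0.1538.
Σ = 2.705128. Dividing by the full population N = 9 gives P₁ = 0.301.

0.301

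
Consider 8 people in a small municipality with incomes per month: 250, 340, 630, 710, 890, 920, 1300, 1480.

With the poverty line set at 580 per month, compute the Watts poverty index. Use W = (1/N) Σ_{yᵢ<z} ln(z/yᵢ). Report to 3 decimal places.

0.172

Below z: 250, 340 (q = 2 of N = 8).
ln(z/y) terms: ln(580/250) = 0.8416; ln(580/340) = 0.5341.
W = 1.375650 / 8 = 0.172.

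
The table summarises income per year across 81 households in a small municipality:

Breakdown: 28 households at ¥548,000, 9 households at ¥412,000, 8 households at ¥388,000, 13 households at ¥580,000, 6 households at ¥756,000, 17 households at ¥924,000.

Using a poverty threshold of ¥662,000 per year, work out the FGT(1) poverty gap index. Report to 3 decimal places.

Poor units: 8×¥388,000, 9×¥412,000, 28×¥548,000, 13×¥580,000 (q = 58 of N = 81).
Normalized shortfalls: (662000−388000)/662000 = 0.4139 (×8); (662000−412000)/662000 = 0.3776 (×9); (662000−548000)/662000 = 0.1722 (×28); (662000−580000)/662000 = 0.1239 (×13).
Σ = 13.141994. Dividing by the full population N = 81 gives P₁ = 0.162.

0.162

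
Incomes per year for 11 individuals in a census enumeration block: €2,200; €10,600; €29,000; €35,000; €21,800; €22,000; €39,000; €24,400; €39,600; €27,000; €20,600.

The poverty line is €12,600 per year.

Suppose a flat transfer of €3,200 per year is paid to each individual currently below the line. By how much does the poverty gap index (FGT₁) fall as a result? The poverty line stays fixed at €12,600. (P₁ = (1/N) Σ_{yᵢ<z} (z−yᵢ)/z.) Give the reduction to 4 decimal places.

Before: below the line — €2,200, €10,600; poverty gap index (FGT₁) = 0.089466.
After the €3,200 transfer: below the line — €5,400; poverty gap index (FGT₁) = 0.051948.
Reduction = 0.089466 − 0.051948 = 0.0375.

0.0375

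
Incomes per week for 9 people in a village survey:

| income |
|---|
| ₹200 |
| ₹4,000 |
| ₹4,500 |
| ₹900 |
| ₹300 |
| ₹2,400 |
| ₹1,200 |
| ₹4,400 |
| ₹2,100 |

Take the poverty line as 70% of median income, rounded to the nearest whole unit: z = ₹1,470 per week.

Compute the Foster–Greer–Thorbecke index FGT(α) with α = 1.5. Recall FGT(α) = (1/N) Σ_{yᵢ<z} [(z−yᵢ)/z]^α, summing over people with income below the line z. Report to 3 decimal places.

Incomes under z: ₹200, ₹300, ₹900, ₹1,200 (q = 4 of N = 9).
Gap ratios (z−y)/z: (1470−200)/1470 = 0.8639; (1470−300)/1470 = 0.7959; (1470−900)/1470 = 0.3878; (1470−1200)/1470 = 0.1837.
Raised to α = 1.5: 0.80303; 0.71007; 0.24146; 0.07872.
Sum = 1.833271; FGT(1.5) = 1.833271 / 9 = 0.204.

0.204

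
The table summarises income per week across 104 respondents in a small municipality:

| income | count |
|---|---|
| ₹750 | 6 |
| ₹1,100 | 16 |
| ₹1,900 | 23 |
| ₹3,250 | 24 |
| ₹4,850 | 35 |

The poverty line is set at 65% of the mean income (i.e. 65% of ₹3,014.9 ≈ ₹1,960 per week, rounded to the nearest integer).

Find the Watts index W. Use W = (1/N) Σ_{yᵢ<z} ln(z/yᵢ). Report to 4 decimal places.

Incomes under z: 6×₹750, 16×₹1,100, 23×₹1,900 (q = 45 of N = 104).
Log gaps: ln(1960/750) = 0.9606 (×6); ln(1960/1100) = 0.5776 (×16); ln(1960/1900) = 0.0311 (×23).
W = 15.720991 / 104 = 0.1512.

0.1512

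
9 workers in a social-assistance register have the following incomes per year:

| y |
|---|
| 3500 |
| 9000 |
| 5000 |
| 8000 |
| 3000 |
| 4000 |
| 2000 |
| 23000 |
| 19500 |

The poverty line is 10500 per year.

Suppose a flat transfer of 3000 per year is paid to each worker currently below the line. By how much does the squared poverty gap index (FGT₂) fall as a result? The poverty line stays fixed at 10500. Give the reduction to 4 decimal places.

0.1749

Before: below the line — 2000, 3000, 3500, 4000, 5000, 8000, 9000; squared poverty gap index (FGT₂) = 0.260519.
After the 3000 transfer: below the line — 5000, 6000, 6500, 7000, 8000; squared poverty gap index (FGT₂) = 0.085664.
Reduction = 0.260519 − 0.085664 = 0.1749.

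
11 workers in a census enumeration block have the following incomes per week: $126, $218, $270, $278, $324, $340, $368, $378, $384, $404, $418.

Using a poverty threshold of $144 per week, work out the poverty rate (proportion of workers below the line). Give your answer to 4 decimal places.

0.0909

1 of the 11 workers have income below $144.
H = 1/11 = 0.0909.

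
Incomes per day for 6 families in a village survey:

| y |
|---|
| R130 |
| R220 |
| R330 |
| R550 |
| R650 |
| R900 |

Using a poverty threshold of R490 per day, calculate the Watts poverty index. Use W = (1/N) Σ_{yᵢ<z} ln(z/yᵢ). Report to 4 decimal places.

0.4205

Incomes under z: R130, R220, R330 (q = 3 of N = 6).
Log shortfalls: ln(490/130) = 1.3269; ln(490/220) = 0.8008; ln(490/330) = 0.3953.
W = 2.522962 / 6 = 0.4205.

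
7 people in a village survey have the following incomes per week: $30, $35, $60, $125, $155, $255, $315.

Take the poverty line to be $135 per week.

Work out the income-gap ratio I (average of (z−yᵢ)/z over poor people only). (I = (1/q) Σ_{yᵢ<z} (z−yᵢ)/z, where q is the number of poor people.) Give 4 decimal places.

0.5370

Below z: $30, $35, $60, $125 (q = 4 of N = 7).
Shortfall ratios (z−y)/z: 0.7778, 0.7407, 0.5556, 0.0741; sum = 2.148148.
I averages over the q = 4 poor units only: 2.148148 / 4 = 0.5370.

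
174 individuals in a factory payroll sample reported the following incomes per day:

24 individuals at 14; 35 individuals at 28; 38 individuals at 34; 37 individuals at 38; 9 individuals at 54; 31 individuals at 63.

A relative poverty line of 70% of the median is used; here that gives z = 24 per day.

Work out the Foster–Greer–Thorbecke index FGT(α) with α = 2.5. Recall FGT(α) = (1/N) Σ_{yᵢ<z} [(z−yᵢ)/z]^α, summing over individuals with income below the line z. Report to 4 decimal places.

0.0155

Poor units: 24×14 (q = 24 of N = 174).
Gap ratios (z−y)/z: (24−14)/24 = 0.4167 (×24).
Raised to α = 2.5: 0.11207 (×24).
Sum = 2.689572; FGT(2.5) = 2.689572 / 174 = 0.0155.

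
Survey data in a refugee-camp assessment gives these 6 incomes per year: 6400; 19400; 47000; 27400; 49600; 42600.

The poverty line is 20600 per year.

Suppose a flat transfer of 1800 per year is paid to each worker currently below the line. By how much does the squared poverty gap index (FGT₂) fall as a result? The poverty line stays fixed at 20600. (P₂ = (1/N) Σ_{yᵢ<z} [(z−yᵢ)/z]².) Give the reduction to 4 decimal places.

0.0194

Before: below the line — 6400, 19400; squared poverty gap index (FGT₂) = 0.079759.
After the 1800 transfer: below the line — 8200; squared poverty gap index (FGT₂) = 0.060389.
Reduction = 0.079759 − 0.060389 = 0.0194.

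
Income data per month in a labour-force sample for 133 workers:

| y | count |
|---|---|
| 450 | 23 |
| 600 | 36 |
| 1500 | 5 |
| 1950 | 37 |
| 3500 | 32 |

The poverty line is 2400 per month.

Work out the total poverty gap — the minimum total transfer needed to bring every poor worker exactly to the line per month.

Incomes under z: 23×450, 36×600, 5×1500, 37×1950 (q = 101 of N = 133).
Individual gaps: 23×(2400−450) = 44850; 36×(2400−600) = 64800; 5×(2400−1500) = 4500; 37×(2400−1950) = 16650.
Aggregate gap = 130800.

130800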